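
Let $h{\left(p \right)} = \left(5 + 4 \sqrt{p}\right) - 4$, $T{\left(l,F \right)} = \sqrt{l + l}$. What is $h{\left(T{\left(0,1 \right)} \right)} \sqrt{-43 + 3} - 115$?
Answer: $-115 + 2 i \sqrt{10} \approx -115.0 + 6.3246 i$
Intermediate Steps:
$T{\left(l,F \right)} = \sqrt{2} \sqrt{l}$ ($T{\left(l,F \right)} = \sqrt{2 l} = \sqrt{2} \sqrt{l}$)
$h{\left(p \right)} = 1 + 4 \sqrt{p}$
$h{\left(T{\left(0,1 \right)} \right)} \sqrt{-43 + 3} - 115 = \left(1 + 4 \sqrt{\sqrt{2} \sqrt{0}}\right) \sqrt{-43 + 3} - 115 = \left(1 + 4 \sqrt{\sqrt{2} \cdot 0}\right) \sqrt{-40} - 115 = \left(1 + 4 \sqrt{0}\right) 2 i \sqrt{10} - 115 = \left(1 + 4 \cdot 0\right) 2 i \sqrt{10} - 115 = \left(1 + 0\right) 2 i \sqrt{10} - 115 = 1 \cdot 2 i \sqrt{10} - 115 = 2 i \sqrt{10} - 115 = -115 + 2 i \sqrt{10}$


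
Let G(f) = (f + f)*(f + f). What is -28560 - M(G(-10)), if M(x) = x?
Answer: -28960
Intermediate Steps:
G(f) = 4*f² (G(f) = (2*f)*(2*f) = 4*f²)
-28560 - M(G(-10)) = -28560 - 4*(-10)² = -28560 - 4*100 = -28560 - 1*400 = -28560 - 400 = -28960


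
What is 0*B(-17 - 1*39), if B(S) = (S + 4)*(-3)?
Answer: 0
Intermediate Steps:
B(S) = -12 - 3*S (B(S) = (4 + S)*(-3) = -12 - 3*S)
0*B(-17 - 1*39) = 0*(-12 - 3*(-17 - 1*39)) = 0*(-12 - 3*(-17 - 39)) = 0*(-12 - 3*(-56)) = 0*(-12 + 168) = 0*156 = 0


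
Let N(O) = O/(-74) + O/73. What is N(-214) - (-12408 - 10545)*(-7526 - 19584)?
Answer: -1680712996937/2701 ≈ -6.2226e+8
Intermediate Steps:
N(O) = O/5402 (N(O) = O*(-1/74) + O*(1/73) = -O/74 + O/73 = O/5402)
N(-214) - (-12408 - 10545)*(-7526 - 19584) = (1/5402)*(-214) - (-12408 - 10545)*(-7526 - 19584) = -107/2701 - (-22953)*(-27110) = -107/2701 - 1*622255830 = -107/2701 - 622255830 = -1680712996937/2701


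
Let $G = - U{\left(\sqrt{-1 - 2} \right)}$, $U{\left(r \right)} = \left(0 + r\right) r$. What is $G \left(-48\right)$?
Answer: $-144$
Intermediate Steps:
$U{\left(r \right)} = r^{2}$ ($U{\left(r \right)} = r r = r^{2}$)
$G = 3$ ($G = - \left(\sqrt{-1 - 2}\right)^{2} = - \left(\sqrt{-3}\right)^{2} = - \left(i \sqrt{3}\right)^{2} = \left(-1\right) \left(-3\right) = 3$)
$G \left(-48\right) = 3 \left(-48\right) = -144$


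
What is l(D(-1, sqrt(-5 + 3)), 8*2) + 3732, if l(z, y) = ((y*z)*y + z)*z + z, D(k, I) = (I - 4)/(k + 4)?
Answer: 37174/9 - 2053*I*sqrt(2)/9 ≈ 4130.4 - 322.6*I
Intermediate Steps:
D(k, I) = (-4 + I)/(4 + k)
l(z, y) = z + z*(z + z*y**2) (l(z, y) = (z*y**2 + z)*z + z = (z + z*y**2)*z + z = z*(z + z*y**2) + z = z + z*(z + z*y**2))
l(D(-1, sqrt(-5 + 3)), 8*2) + 3732 = ((-4 + sqrt(-5 + 3))/(4 - 1))*(1 + (-4 + sqrt(-5 + 3))/(4 - 1) + ((-4 + sqrt(-5 + 3))/(4 - 1))*(8*2)**2) + 3732 = ((-4 + sqrt(-2))/3)*(1 + (-4 + sqrt(-2))/3 + ((-4 + sqrt(-2))/3)*16**2) + 3732 = ((-4 + I*sqrt(2))/3)*(1 + (-4 + I*sqrt(2))/3 + ((-4 + I*sqrt(2))/3)*256) + 3732 = (-4/3 + I*sqrt(2)/3)*(1 + (-4/3 + I*sqrt(2)/3) + (-4/3 + I*sqrt(2)/3)*256) + 3732 = (-4/3 + I*sqrt(2)/3)*(1 + (-4/3 + I*sqrt(2)/3) + (-1024/3 + 256*I*sqrt(2)/3)) + 3732 = (-4/3 + I*sqrt(2)/3)*(-1025/3 + 257*I*sqrt(2)/3) + 3732 = (-1025/3 + 257*I*sqrt(2)/3)*(-4/3 + I*sqrt(2)/3) + 3732 = 3732 + (-1025/3 + 257*I*sqrt(2)/3)*(-4/3 + I*sqrt(2)/3)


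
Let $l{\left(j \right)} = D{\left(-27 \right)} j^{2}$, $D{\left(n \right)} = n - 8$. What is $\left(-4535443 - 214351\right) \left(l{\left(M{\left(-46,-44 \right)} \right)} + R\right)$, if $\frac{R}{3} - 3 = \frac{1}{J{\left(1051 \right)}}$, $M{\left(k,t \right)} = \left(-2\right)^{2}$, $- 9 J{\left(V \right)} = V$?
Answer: $\frac{2750738699632}{1051} \approx 2.6173 \cdot 10^{9}$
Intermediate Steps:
$J{\left(V \right)} = - \frac{V}{9}$
$D{\left(n \right)} = -8 + n$ ($D{\left(n \right)} = n - 8 = -8 + n$)
$M{\left(k,t \right)} = 4$
$l{\left(j \right)} = - 35 j^{2}$ ($l{\left(j \right)} = \left(-8 - 27\right) j^{2} = - 35 j^{2}$)
$R = \frac{9432}{1051}$ ($R = 9 + \frac{3}{\left(- \frac{1}{9}\right) 1051} = 9 + \frac{3}{- \frac{1051}{9}} = 9 + 3 \left(- \frac{9}{1051}\right) = 9 - \frac{27}{1051} = \frac{9432}{1051} \approx 8.9743$)
$\left(-4535443 - 214351\right) \left(l{\left(M{\left(-46,-44 \right)} \right)} + R\right) = \left(-4535443 - 214351\right) \left(- 35 \cdot 4^{2} + \frac{9432}{1051}\right) = - 4749794 \left(\left(-35\right) 16 + \frac{9432}{1051}\right) = - 4749794 \left(-560 + \frac{9432}{1051}\right) = \left(-4749794\right) \left(- \frac{579128}{1051}\right) = \frac{2750738699632}{1051}$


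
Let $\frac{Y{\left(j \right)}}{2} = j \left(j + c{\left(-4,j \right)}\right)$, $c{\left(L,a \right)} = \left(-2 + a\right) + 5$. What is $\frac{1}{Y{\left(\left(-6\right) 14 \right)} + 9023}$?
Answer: $\frac{1}{36743} \approx 2.7216 \cdot 10^{-5}$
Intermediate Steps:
$c{\left(L,a \right)} = 3 + a$
$Y{\left(j \right)} = 2 j \left(3 + 2 j\right)$ ($Y{\left(j \right)} = 2 j \left(j + \left(3 + j\right)\right) = 2 j \left(3 + 2 j\right)$)
$\frac{1}{Y{\left(\left(-6\right) 14 \right)} + 9023} = \frac{1}{2 \left(\left(-6\right) 14\right) \left(3 + 2 \left(\left(-6\right) 14\right)\right) + 9023} = \frac{1}{2 \left(-84\right) \left(3 + 2 \left(-84\right)\right) + 9023} = \frac{1}{2 \left(-84\right) \left(3 - 168\right) + 9023} = \frac{1}{2 \left(-84\right) \left(-165\right) + 9023} = \frac{1}{27720 + 9023} = \frac{1}{36743}$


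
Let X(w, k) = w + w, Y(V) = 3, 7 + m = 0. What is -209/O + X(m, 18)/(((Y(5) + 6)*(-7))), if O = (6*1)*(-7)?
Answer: 655/126 ≈ 5.1984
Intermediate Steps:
m = -7 (m = -7 + 0 = -7)
X(w, k) = 2*w
O = -42 (O = 6*(-7) = -42)
-209/O + X(m, 18)/(((Y(5) + 6)*(-7))) = -209/(-42) + (2*(-7))/(((3 + 6)*(-7))) = -209*(-1/42) - 14/(9*(-7)) = 209/42 - 14/(-63) = 209/42 - 14*(-1/63) = 209/42 + 2/9 = 655/126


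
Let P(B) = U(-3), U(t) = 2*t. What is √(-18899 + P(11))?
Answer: I*√18905 ≈ 137.5*I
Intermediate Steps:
P(B) = -6 (P(B) = 2*(-3) = -6)
√(-18899 + P(11)) = √(-18899 - 6) = √(-18905) = I*√18905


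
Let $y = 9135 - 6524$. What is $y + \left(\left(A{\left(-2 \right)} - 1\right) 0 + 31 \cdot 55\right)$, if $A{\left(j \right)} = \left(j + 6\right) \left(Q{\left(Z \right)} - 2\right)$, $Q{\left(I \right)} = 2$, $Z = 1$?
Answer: $4316$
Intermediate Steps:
$A{\left(j \right)} = 0$ ($A{\left(j \right)} = \left(j + 6\right) \left(2 - 2\right) = \left(6 + j\right) 0 = 0$)
$y = 2611$
$y + \left(\left(A{\left(-2 \right)} - 1\right) 0 + 31 \cdot 55\right) = 2611 + \left(\left(0 - 1\right) 0 + 31 \cdot 55\right) = 2611 + \left(\left(-1\right) 0 + 1705\right) = 2611 + \left(0 + 1705\right) = 2611 + 1705 = 4316$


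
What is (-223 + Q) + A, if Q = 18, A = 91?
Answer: -114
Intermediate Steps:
(-223 + Q) + A = (-223 + 18) + 91 = -205 + 91 = -114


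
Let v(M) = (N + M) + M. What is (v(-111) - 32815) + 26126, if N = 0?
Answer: -6911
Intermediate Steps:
v(M) = 2*M (v(M) = (0 + M) + M = M + M = 2*M)
(v(-111) - 32815) + 26126 = (2*(-111) - 32815) + 26126 = (-222 - 32815) + 26126 = -33037 + 26126 = -6911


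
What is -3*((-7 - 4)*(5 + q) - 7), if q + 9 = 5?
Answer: 54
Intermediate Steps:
q = -4 (q = -9 + 5 = -4)
-3*((-7 - 4)*(5 + q) - 7) = -3*((-7 - 4)*(5 - 4) - 7) = -3*(-11*1 - 7) = -3*(-11 - 7) = -3*(-18) = 54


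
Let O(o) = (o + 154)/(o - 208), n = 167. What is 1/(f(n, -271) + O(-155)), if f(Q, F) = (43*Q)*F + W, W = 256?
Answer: -363/706323584 ≈ -5.1393e-7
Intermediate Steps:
O(o) = (154 + o)/(-208 + o)
f(Q, F) = 256 + 43*F*Q (f(Q, F) = (43*Q)*F + 256 = 43*F*Q + 256 = 256 + 43*F*Q)
1/(f(n, -271) + O(-155)) = 1/((256 + 43*(-271)*167) + (154 - 155)/(-208 - 155)) = 1/((256 - 1946051) - 1/(-363)) = 1/(-1945795 - 1/363*(-1)) = 1/(-1945795 + 1/363) = 1/(-706323584/363) = -363/706323584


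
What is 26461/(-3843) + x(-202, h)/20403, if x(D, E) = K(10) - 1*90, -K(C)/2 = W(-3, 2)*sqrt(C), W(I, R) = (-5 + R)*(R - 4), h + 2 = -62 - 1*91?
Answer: -60025517/8712081 - 4*sqrt(10)/6801 ≈ -6.8918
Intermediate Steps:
h = -155 (h = -2 + (-62 - 1*91) = -2 + (-62 - 91) = -2 - 153 = -155)
W(I, R) = (-5 + R)*(-4 + R)
K(C) = -12*sqrt(C) (K(C) = -2*(20 + 2**2 - 9*2)*sqrt(C) = -2*(20 + 4 - 18)*sqrt(C) = -12*sqrt(C))
x(D, E) = -90 - 12*sqrt(10) (x(D, E) = -12*sqrt(10) - 1*90 = -12*sqrt(10) - 90 = -90 - 12*sqrt(10))
26461/(-3843) + x(-202, h)/20403 = 26461/(-3843) + (-90 - 12*sqrt(10))/20403 = 26461*(-1/3843) + (-90 - 12*sqrt(10))*(1/20403) = -26461/3843 + (-10/2267 - 4*sqrt(10)/6801) = -60025517/8712081 - 4*sqrt(10)/6801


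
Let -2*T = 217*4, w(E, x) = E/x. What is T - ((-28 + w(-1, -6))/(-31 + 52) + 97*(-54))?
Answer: 605471/126 ≈ 4805.3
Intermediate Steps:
T = -434 (T = -217*4/2 = -½*868 = -434)
T - ((-28 + w(-1, -6))/(-31 + 52) + 97*(-54)) = -434 - ((-28 - 1/(-6))/(-31 + 52) + 97*(-54)) = -434 - ((-28 - 1*(-⅙))/21 - 5238) = -434 - ((-28 + ⅙)*(1/21) - 5238) = -434 - (-167/6*1/21 - 5238) = -434 - (-167/126 - 5238) = -434 - 1*(-660155/126) = -434 + 660155/126 = 605471/126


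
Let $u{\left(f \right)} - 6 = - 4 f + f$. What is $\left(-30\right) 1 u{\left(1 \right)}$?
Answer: $-90$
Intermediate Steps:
$u{\left(f \right)} = 6 - 3 f$ ($u{\left(f \right)} = 6 + \left(- 4 f + f\right) = 6 - 3 f$)
$\left(-30\right) 1 u{\left(1 \right)} = \left(-30\right) 1 \left(6 - 3\right) = - 30 \left(6 - 3\right) = \left(-30\right) 3 = -90$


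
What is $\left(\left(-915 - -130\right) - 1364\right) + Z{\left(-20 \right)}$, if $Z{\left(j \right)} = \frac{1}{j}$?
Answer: $- \frac{42981}{20} \approx -2149.1$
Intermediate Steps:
$\left(\left(-915 - -130\right) - 1364\right) + Z{\left(-20 \right)} = \left(\left(-915 - -130\right) - 1364\right) + \frac{1}{-20} = \left(\left(-915 + 130\right) - 1364\right) - \frac{1}{20} = \left(-785 - 1364\right) - \frac{1}{20} = -2149 - \frac{1}{20} = - \frac{42981}{20}$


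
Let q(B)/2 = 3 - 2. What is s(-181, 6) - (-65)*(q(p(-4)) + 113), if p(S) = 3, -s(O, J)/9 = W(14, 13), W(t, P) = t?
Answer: 7349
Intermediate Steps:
s(O, J) = -126 (s(O, J) = -9*14 = -126)
q(B) = 2 (q(B) = 2*(3 - 2) = 2*1 = 2)
s(-181, 6) - (-65)*(q(p(-4)) + 113) = -126 - (-65)*(2 + 113) = -126 - (-65)*115 = -126 - 1*(-7475) = -126 + 7475 = 7349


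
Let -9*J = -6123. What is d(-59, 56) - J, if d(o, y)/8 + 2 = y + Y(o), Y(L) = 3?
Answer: -673/3 ≈ -224.33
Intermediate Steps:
J = 2041/3 (J = -⅑*(-6123) = 2041/3 ≈ 680.33)
d(o, y) = 8 + 8*y (d(o, y) = -16 + 8*(y + 3) = -16 + 8*(3 + y) = -16 + (24 + 8*y) = 8 + 8*y)
d(-59, 56) - J = (8 + 8*56) - 1*2041/3 = (8 + 448) - 2041/3 = 456 - 2041/3 = -673/3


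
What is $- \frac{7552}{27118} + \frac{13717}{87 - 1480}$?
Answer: $- \frac{27321253}{2698241} \approx -10.126$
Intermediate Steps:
$- \frac{7552}{27118} + \frac{13717}{87 - 1480} = \left(-7552\right) \frac{1}{27118} + \frac{13717}{87 - 1480} = - \frac{3776}{13559} + \frac{13717}{-1393} = - \frac{3776}{13559} + 13717 \left(- \frac{1}{1393}\right) = - \frac{3776}{13559} - \frac{13717}{1393} = - \frac{27321253}{2698241}$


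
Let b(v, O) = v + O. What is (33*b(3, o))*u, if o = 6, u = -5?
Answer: -1485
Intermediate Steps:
b(v, O) = O + v
(33*b(3, o))*u = (33*(6 + 3))*(-5) = (33*9)*(-5) = 297*(-5) = -1485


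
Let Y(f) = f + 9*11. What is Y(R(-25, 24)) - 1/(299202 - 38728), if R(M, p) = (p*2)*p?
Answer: 325852973/260474 ≈ 1251.0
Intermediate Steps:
R(M, p) = 2*p² (R(M, p) = (2*p)*p = 2*p²)
Y(f) = 99 + f (Y(f) = f + 99 = 99 + f)
Y(R(-25, 24)) - 1/(299202 - 38728) = (99 + 2*24²) - 1/(299202 - 38728) = (99 + 2*576) - 1/260474 = (99 + 1152) - 1*1/260474 = 1251 - 1/260474 = 325852973/260474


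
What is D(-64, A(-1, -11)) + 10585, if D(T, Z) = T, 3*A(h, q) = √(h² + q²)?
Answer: 10521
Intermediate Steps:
A(h, q) = √(h² + q²)/3
D(-64, A(-1, -11)) + 10585 = -64 + 10585 = 10521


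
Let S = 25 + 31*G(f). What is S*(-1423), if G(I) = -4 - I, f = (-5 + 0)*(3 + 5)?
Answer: -1623643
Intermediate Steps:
f = -40 (f = -5*8 = -40)
S = 1141 (S = 25 + 31*(-4 - 1*(-40)) = 25 + 31*(-4 + 40) = 25 + 31*36 = 25 + 1116 = 1141)
S*(-1423) = 1141*(-1423) = -1623643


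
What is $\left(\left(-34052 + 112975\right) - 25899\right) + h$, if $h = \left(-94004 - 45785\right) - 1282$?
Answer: $-88047$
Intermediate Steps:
$h = -141071$ ($h = -139789 - 1282 = -141071$)
$\left(\left(-34052 + 112975\right) - 25899\right) + h = \left(\left(-34052 + 112975\right) - 25899\right) - 141071 = \left(78923 - 25899\right) - 141071 = 53024 - 141071 = -88047$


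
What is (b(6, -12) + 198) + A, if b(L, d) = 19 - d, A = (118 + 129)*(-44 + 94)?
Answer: 12579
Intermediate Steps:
A = 12350 (A = 247*50 = 12350)
(b(6, -12) + 198) + A = ((19 - 1*(-12)) + 198) + 12350 = ((19 + 12) + 198) + 12350 = (31 + 198) + 12350 = 229 + 12350 = 12579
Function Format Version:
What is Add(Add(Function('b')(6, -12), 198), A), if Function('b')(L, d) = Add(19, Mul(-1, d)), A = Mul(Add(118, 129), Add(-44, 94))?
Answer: 12579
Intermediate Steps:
A = 12350 (A = Mul(247, 50) = 12350)
Add(Add(Function('b')(6, -12), 198), A) = Add(Add(Add(19, Mul(-1, -12)), 198), 12350) = Add(Add(Add(19, 12), 198), 12350) = Add(Add(31, 198), 12350) = Add(229, 12350) = 12579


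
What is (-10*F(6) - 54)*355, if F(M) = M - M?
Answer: -19170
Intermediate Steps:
F(M) = 0
(-10*F(6) - 54)*355 = (-10*0 - 54)*355 = (0 - 54)*355 = -54*355 = -19170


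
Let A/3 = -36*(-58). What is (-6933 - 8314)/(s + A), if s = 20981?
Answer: -15247/27245 ≈ -0.55963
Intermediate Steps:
A = 6264 (A = 3*(-36*(-58)) = 3*2088 = 6264)
(-6933 - 8314)/(s + A) = (-6933 - 8314)/(20981 + 6264) = -15247/27245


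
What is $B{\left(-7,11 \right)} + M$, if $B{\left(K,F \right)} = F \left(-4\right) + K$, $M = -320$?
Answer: $-371$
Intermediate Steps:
$B{\left(K,F \right)} = K - 4 F$ ($B{\left(K,F \right)} = - 4 F + K = K - 4 F$)
$B{\left(-7,11 \right)} + M = \left(-7 - 44\right) - 320 = -51 - 320 = -371$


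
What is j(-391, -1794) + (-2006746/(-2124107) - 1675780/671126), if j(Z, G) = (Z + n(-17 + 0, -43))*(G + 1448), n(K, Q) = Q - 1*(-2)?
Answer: 106538307741140520/712771717241 ≈ 1.4947e+5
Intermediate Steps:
n(K, Q) = 2 + Q (n(K, Q) = Q + 2 = 2 + Q)
j(Z, G) = (-41 + Z)*(1448 + G) (j(Z, G) = (Z + (2 - 43))*(G + 1448) = (Z - 41)*(1448 + G) = (-41 + Z)*(1448 + G))
j(-391, -1794) + (-2006746/(-2124107) - 1675780/671126) = (-59368 - 41*(-1794) + 1448*(-391) - 1794*(-391)) + (-2006746/(-2124107) - 1675780/671126) = (-59368 + 73554 - 566168 + 701454) + (-2006746*(-1/2124107) - 1675780*1/671126) = 149472 + (2006746/2124107 - 837890/335563) = 149472 - 1106378306232/712771717241 = 106538307741140520/712771717241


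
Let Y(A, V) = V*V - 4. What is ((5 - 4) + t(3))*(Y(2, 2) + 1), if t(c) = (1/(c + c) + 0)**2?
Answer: 37/36 ≈ 1.0278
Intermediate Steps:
Y(A, V) = -4 + V**2 (Y(A, V) = V**2 - 4 = -4 + V**2)
t(c) = 1/(4*c**2) (t(c) = (1/(2*c) + 0)**2 = (1/(2*c))**2 = 1/(4*c**2))
((5 - 4) + t(3))*(Y(2, 2) + 1) = ((5 - 4) + (1/4)/3**2)*((-4 + 2**2) + 1) = (1 + (1/4)*(1/9))*((-4 + 4) + 1) = (1 + 1/36)*(0 + 1) = (37/36)*1 = 37/36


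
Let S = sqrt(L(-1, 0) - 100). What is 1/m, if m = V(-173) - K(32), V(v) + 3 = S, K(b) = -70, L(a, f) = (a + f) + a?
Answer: 67/4591 - I*sqrt(102)/4591 ≈ 0.014594 - 0.0021998*I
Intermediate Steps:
L(a, f) = f + 2*a
S = I*sqrt(102) (S = sqrt((0 + 2*(-1)) - 100) = sqrt((0 - 2) - 100) = sqrt(-2 - 100) = sqrt(-102) = I*sqrt(102) ≈ 10.1*I)
V(v) = -3 + I*sqrt(102)
m = 67 + I*sqrt(102) (m = (-3 + I*sqrt(102)) - 1*(-70) = (-3 + I*sqrt(102)) + 70 = 67 + I*sqrt(102) ≈ 67.0 + 10.1*I)
1/m = 1/(67 + I*sqrt(102))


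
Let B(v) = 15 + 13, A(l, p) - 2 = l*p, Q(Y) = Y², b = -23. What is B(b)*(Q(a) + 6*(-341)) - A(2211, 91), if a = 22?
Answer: -244939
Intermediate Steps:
A(l, p) = 2 + l*p
B(v) = 28
B(b)*(Q(a) + 6*(-341)) - A(2211, 91) = 28*(22² + 6*(-341)) - (2 + 2211*91) = 28*(484 - 2046) - (2 + 201201) = 28*(-1562) - 1*201203 = -43736 - 201203 = -244939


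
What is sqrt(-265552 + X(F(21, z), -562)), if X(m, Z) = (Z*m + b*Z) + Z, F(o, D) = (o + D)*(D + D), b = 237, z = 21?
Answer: 2*I*sqrt(347669) ≈ 1179.3*I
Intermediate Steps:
F(o, D) = 2*D*(D + o) (F(o, D) = (D + o)*(2*D) = 2*D*(D + o))
X(m, Z) = 238*Z + Z*m (X(m, Z) = (Z*m + 237*Z) + Z = (237*Z + Z*m) + Z = 238*Z + Z*m)
sqrt(-265552 + X(F(21, z), -562)) = sqrt(-265552 - 562*(238 + 2*21*(21 + 21))) = sqrt(-265552 - 562*(238 + 2*21*42)) = sqrt(-265552 - 562*(238 + 1764)) = sqrt(-265552 - 562*2002) = sqrt(-265552 - 1125124) = sqrt(-1390676) = 2*I*sqrt(347669)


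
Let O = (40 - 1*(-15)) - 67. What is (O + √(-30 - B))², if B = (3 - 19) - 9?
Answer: (12 - I*√5)² ≈ 139.0 - 53.666*I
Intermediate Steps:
B = -25 (B = -16 - 9 = -25)
O = -12 (O = (40 + 15) - 67 = 55 - 67 = -12)
(O + √(-30 - B))² = (-12 + √(-30 - 1*(-25)))² = (-12 + √(-30 + 25))² = (-12 + √(-5))² = (-12 + I*√5)²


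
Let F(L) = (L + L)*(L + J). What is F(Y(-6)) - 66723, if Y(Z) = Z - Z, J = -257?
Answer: -66723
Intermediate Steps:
Y(Z) = 0
F(L) = 2*L*(-257 + L) (F(L) = (L + L)*(L - 257) = (2*L)*(-257 + L) = 2*L*(-257 + L))
F(Y(-6)) - 66723 = 2*0*(-257 + 0) - 66723 = 2*0*(-257) - 66723 = 0 - 66723 = -66723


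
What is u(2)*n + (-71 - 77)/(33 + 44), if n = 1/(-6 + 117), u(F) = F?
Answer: -16274/8547 ≈ -1.9041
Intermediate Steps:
n = 1/111 ≈ 0.0090090
u(2)*n + (-71 - 77)/(33 + 44) = 2*(1/111) + (-71 - 77)/(33 + 44) = 2/111 - 148/77 = -16274/8547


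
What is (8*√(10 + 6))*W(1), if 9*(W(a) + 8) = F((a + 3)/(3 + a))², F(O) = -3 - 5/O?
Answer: -256/9 ≈ -28.444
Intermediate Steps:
W(a) = -8/9 (W(a) = -8 + (-3 - 5*(3 + a)/(a + 3))²/9 = -8 + (-3 - 5/((3 + a)/(3 + a)))²/9 = -8 + (-3 - 5/1)²/9 = -8 + (-3 - 5*1)²/9 = -8 + (-3 - 5)²/9 = -8 + (⅑)*(-8)² = -8 + (⅑)*64 = -8 + 64/9 = -8/9)
(8*√(10 + 6))*W(1) = (8*√(10 + 6))*(-8/9) = (8*√16)*(-8/9) = (8*4)*(-8/9) = 32*(-8/9) = -256/9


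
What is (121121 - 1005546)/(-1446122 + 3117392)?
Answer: -10405/19662 ≈ -0.52919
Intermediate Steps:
(121121 - 1005546)/(-1446122 + 3117392) = -884425/1671270 = -884425*1/1671270 = -10405/19662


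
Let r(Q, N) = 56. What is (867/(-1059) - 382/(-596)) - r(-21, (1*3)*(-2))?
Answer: -5909563/105194 ≈ -56.178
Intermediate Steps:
(867/(-1059) - 382/(-596)) - r(-21, (1*3)*(-2)) = (867/(-1059) - 382/(-596)) - 1*56 = (867*(-1/1059) - 382*(-1/596)) - 56 = (-289/353 + 191/298) - 56 = -18699/105194 - 56 = -5909563/105194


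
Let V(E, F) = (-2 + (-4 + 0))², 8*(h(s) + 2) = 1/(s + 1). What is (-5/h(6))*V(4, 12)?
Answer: 3360/37 ≈ 90.811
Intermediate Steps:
h(s) = -2 + 1/(8*(1 + s)) (h(s) = -2 + 1/(8*(s + 1)) = -2 + 1/(8*(1 + s)))
V(E, F) = 36 (V(E, F) = (-2 - 4)² = (-6)² = 36)
(-5/h(6))*V(4, 12) = -5*8*(1 + 6)/(-15 - 16*6)*36 = -5*56/(-15 - 96)*36 = -5/((⅛)*(⅐)*(-111))*36 = -5/(-111/56)*36 = -5*(-56/111)*36 = (280/111)*36 = 3360/37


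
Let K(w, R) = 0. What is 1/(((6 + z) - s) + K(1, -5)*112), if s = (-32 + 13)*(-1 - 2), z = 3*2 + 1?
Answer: -1/44 ≈ -0.022727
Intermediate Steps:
z = 7 (z = 6 + 1 = 7)
s = 57 (s = -19*(-3) = 57)
1/(((6 + z) - s) + K(1, -5)*112) = 1/(((6 + 7) - 1*57) + 0*112) = 1/((13 - 57) + 0) = 1/(-44 + 0) = 1/(-44) = -1/44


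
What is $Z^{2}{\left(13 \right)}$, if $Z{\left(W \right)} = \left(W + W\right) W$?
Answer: $114244$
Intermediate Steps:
$Z{\left(W \right)} = 2 W^{2}$ ($Z{\left(W \right)} = 2 W W = 2 W^{2}$)
$Z^{2}{\left(13 \right)} = \left(2 \cdot 13^{2}\right)^{2} = \left(2 \cdot 169\right)^{2} = 338^{2} = 114244$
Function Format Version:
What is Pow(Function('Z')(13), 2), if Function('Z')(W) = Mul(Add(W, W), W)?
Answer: 114244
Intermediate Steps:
Function('Z')(W) = Mul(2, Pow(W, 2)) (Function('Z')(W) = Mul(Mul(2, W), W) = Mul(2, Pow(W, 2)))
Pow(Function('Z')(13), 2) = Pow(Mul(2, Pow(13, 2)), 2) = Pow(Mul(2, 169), 2) = Pow(338, 2) = 114244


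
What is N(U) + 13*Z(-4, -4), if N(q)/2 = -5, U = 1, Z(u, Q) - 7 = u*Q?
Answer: 289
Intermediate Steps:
Z(u, Q) = 7 + Q*u (Z(u, Q) = 7 + u*Q = 7 + Q*u)
N(q) = -10 (N(q) = 2*(-5) = -10)
N(U) + 13*Z(-4, -4) = -10 + 13*(7 - 4*(-4)) = -10 + 13*(7 + 16) = -10 + 13*23 = -10 + 299 = 289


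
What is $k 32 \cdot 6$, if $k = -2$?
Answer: $-384$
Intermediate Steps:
$k 32 \cdot 6 = \left(-2\right) 32 \cdot 6 = \left(-64\right) 6 = -384$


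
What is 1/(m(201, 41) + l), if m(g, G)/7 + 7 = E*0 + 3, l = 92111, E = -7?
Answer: 1/92083 ≈ 1.0860e-5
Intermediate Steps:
m(g, G) = -28 (m(g, G) = -49 + 7*(-7*0 + 3) = -49 + 7*(0 + 3) = -49 + 7*3 = -49 + 21 = -28)
1/(m(201, 41) + l) = 1/(-28 + 92111) = 1/92083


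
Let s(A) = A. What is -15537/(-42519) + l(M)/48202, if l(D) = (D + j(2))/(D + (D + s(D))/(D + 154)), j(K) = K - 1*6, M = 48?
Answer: 27779350145/76017849264 ≈ 0.36543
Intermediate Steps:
j(K) = -6 + K (j(K) = K - 6 = -6 + K)
l(D) = (-4 + D)/(D + 2*D/(154 + D)) (l(D) = (D + (-6 + 2))/(D + (D + D)/(D + 154)) = (D - 4)/(D + (2*D)/(154 + D)) = (-4 + D)/(D + 2*D/(154 + D)))
-15537/(-42519) + l(M)/48202 = -15537/(-42519) + ((-616 + 48² + 150*48)/(48*(156 + 48)))/48202 = -15537*(-1/42519) + ((1/48)*(-616 + 2304 + 7200)/204)*(1/48202) = 5179/14173 + ((1/48)*(1/204)*8888)*(1/48202) = 5179/14173 + (1111/1224)*(1/48202) = 5179/14173 + 101/5363568 = 27779350145/76017849264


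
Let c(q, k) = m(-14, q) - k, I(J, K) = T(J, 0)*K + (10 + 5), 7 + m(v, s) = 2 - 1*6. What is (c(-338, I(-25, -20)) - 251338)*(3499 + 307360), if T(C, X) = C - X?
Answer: -78294191176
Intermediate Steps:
m(v, s) = -11 (m(v, s) = -7 + (2 - 1*6) = -7 + (2 - 6) = -7 - 4 = -11)
I(J, K) = 15 + J*K (I(J, K) = (J - 1*0)*K + (10 + 5) = (J + 0)*K + 15 = J*K + 15 = 15 + J*K)
c(q, k) = -11 - k
(c(-338, I(-25, -20)) - 251338)*(3499 + 307360) = ((-11 - (15 - 25*(-20))) - 251338)*(3499 + 307360) = ((-11 - (15 + 500)) - 251338)*310859 = ((-11 - 1*515) - 251338)*310859 = ((-11 - 515) - 251338)*310859 = (-526 - 251338)*310859 = -251864*310859 = -78294191176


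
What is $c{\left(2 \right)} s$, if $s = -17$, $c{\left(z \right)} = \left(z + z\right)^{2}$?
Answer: $-272$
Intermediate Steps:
$c{\left(z \right)} = 4 z^{2}$ ($c{\left(z \right)} = \left(2 z\right)^{2} = 4 z^{2}$)
$c{\left(2 \right)} s = 4 \cdot 2^{2} \left(-17\right) = 4 \cdot 4 \left(-17\right) = 16 \left(-17\right) = -272$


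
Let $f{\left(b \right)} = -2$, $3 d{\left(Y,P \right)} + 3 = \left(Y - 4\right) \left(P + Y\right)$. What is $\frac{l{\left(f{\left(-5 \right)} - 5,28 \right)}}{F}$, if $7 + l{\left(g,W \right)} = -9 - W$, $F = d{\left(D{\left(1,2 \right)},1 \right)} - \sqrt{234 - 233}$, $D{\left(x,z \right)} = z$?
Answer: $11$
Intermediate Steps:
$d{\left(Y,P \right)} = -1 + \frac{\left(-4 + Y\right) \left(P + Y\right)}{3}$ ($d{\left(Y,P \right)} = -1 + \frac{\left(Y - 4\right) \left(P + Y\right)}{3} = -1 + \frac{\left(-4 + Y\right) \left(P + Y\right)}{3}$)
$F = -4$ ($F = \left(-1 - \frac{4}{3} - \frac{8}{3} + \frac{2^{2}}{3} + \frac{1}{3} \cdot 1 \cdot 2\right) - \sqrt{234 - 233} = \left(-1 - \frac{4}{3} - \frac{8}{3} + \frac{1}{3} \cdot 4 + \frac{2}{3}\right) - \sqrt{1} = \left(-1 - \frac{4}{3} - \frac{8}{3} + \frac{4}{3} + \frac{2}{3}\right) - 1 = -3 - 1 = -4$)
$l{\left(g,W \right)} = -16 - W$ ($l{\left(g,W \right)} = -7 - \left(9 + W\right) = -16 - W$)
$\frac{l{\left(f{\left(-5 \right)} - 5,28 \right)}}{F} = \frac{-16 - 28}{-4} = \left(-16 - 28\right) \left(- \frac{1}{4}\right) = \left(-44\right) \left(- \frac{1}{4}\right) = 11$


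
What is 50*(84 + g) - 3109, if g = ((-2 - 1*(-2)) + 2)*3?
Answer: 1391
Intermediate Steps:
g = 6 (g = ((-2 + 2) + 2)*3 = (0 + 2)*3 = 2*3 = 6)
50*(84 + g) - 3109 = 50*(84 + 6) - 3109 = 50*90 - 3109 = 4500 - 3109 = 1391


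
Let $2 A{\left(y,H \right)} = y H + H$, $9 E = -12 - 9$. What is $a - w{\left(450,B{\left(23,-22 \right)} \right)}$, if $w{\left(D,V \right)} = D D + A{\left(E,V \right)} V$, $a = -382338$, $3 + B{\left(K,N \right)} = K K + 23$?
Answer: $-383904$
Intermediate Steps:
$B{\left(K,N \right)} = 20 + K^{2}$ ($B{\left(K,N \right)} = -3 + \left(K K + 23\right) = -3 + \left(K^{2} + 23\right) = -3 + \left(23 + K^{2}\right) = 20 + K^{2}$)
$E = - \frac{7}{3}$ ($E = \frac{-12 - 9}{9} = \frac{1}{9} \left(-21\right) = - \frac{7}{3} \approx -2.3333$)
$A{\left(y,H \right)} = \frac{H}{2} + \frac{H y}{2}$ ($A{\left(y,H \right)} = \frac{y H + H}{2} = \frac{H y + H}{2} = \frac{H + H y}{2} = \frac{H}{2} + \frac{H y}{2}$)
$w{\left(D,V \right)} = D^{2} - \frac{2 V^{2}}{3}$ ($w{\left(D,V \right)} = D D + \frac{V \left(1 - \frac{7}{3}\right)}{2} V = D^{2} + \frac{1}{2} V \left(- \frac{4}{3}\right) V = D^{2} + - \frac{2 V}{3} V = D^{2} - \frac{2 V^{2}}{3}$)
$a - w{\left(450,B{\left(23,-22 \right)} \right)} = -382338 - \left(450^{2} - \frac{2 \left(20 + 23^{2}\right)^{2}}{3}\right) = -382338 - \left(202500 - \frac{2 \left(20 + 529\right)^{2}}{3}\right) = -382338 - \left(202500 - \frac{2 \cdot 549^{2}}{3}\right) = -382338 - \left(202500 - 200934\right) = -382338 - 1566 = -383904$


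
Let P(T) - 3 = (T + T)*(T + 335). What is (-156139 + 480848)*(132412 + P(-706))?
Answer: 213095801303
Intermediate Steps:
P(T) = 3 + 2*T*(335 + T) (P(T) = 3 + (T + T)*(T + 335) = 3 + (2*T)*(335 + T) = 3 + 2*T*(335 + T))
(-156139 + 480848)*(132412 + P(-706)) = (-156139 + 480848)*(132412 + (3 + 2*(-706)² + 670*(-706))) = 324709*(132412 + (3 + 2*498436 - 473020)) = 324709*(132412 + (3 + 996872 - 473020)) = 324709*(132412 + 523855) = 324709*656267 = 213095801303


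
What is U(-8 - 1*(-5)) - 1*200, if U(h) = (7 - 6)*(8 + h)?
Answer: -195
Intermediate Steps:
U(h) = 8 + h (U(h) = 1*(8 + h) = 8 + h)
U(-8 - 1*(-5)) - 1*200 = (8 + (-8 - 1*(-5))) - 1*200 = (8 + (-8 + 5)) - 200 = (8 - 3) - 200 = 5 - 200 = -195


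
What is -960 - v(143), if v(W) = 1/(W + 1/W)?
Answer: -19632143/20450 ≈ -960.01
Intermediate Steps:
-960 - v(143) = -960 - 143/(1 + 143²) = -960 - 143/(1 + 20449) = -960 - 143/20450 = -19632143/20450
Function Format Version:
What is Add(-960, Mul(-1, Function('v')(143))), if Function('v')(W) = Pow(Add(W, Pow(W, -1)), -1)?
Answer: Rational(-19632143, 20450) ≈ -960.01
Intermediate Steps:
Add(-960, Mul(-1, Function('v')(143))) = Add(-960, Mul(-1, Mul(143, Pow(Add(1, Pow(143, 2)), -1)))) = Add(-960, Mul(-1, Mul(143, Pow(Add(1, 20449), -1)))) = Add(-960, Mul(-1, Mul(143, Pow(20450, -1)))) = Add(-960, Mul(-1, Mul(143, Rational(1, 20450)))) = Add(-960, Mul(-1, Rational(143, 20450))) = Add(-960, Rational(-143, 20450)) = Rational(-19632143, 20450)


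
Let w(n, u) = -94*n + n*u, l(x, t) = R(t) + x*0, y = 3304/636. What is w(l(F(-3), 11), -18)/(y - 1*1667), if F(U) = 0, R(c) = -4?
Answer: -71232/264227 ≈ -0.26959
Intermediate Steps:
y = 826/159 (y = 3304*(1/636) = 826/159 ≈ 5.1950)
l(x, t) = -4 (l(x, t) = -4 + x*0 = -4 + 0 = -4)
w(l(F(-3), 11), -18)/(y - 1*1667) = (-4*(-94 - 18))/(826/159 - 1*1667) = (-4*(-112))/(826/159 - 1667) = 448/(-264227/159) = 448*(-159/264227) = -71232/264227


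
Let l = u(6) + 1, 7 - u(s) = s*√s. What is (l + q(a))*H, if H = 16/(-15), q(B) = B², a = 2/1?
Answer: -64/5 + 32*√6/5 ≈ 2.8767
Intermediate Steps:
a = 2 (a = 2*1 = 2)
u(s) = 7 - s^(3/2) (u(s) = 7 - s*√s = 7 - s^(3/2))
H = -16/15 (H = 16*(-1/15) = -16/15 ≈ -1.0667)
l = 8 - 6*√6 (l = (7 - 6^(3/2)) + 1 = (7 - 6*√6) + 1 = 8 - 6*√6 ≈ -6.6969)
(l + q(a))*H = ((8 - 6*√6) + 2²)*(-16/15) = ((8 - 6*√6) + 4)*(-16/15) = (12 - 6*√6)*(-16/15) = -64/5 + 32*√6/5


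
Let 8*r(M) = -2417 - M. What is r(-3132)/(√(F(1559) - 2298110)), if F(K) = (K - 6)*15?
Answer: -143*I*√2274815/3639704 ≈ -0.059257*I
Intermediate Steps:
F(K) = -90 + 15*K (F(K) = (-6 + K)*15 = -90 + 15*K)
r(M) = -2417/8 - M/8 (r(M) = (-2417 - M)/8 = -2417/8 - M/8)
r(-3132)/(√(F(1559) - 2298110)) = (-2417/8 - ⅛*(-3132))/(√((-90 + 15*1559) - 2298110)) = (-2417/8 + 783/2)/(√((-90 + 23385) - 2298110)) = 715/(8*(√(23295 - 2298110))) = 715/(8*(√(-2274815))) = 715/(8*((I*√2274815))) = 715*(-I*√2274815/2274815)/8 = -143*I*√2274815/3639704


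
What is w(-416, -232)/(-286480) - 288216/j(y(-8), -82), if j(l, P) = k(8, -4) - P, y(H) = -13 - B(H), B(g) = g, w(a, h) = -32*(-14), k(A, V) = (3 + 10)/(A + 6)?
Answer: -8027459692/2309745 ≈ -3475.5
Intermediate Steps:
k(A, V) = 13/(6 + A)
w(a, h) = 448
y(H) = -13 - H
j(l, P) = 13/14 - P (j(l, P) = 13/(6 + 8) - P = 13/14 - P)
w(-416, -232)/(-286480) - 288216/j(y(-8), -82) = 448/(-286480) - 288216/(13/14 - 1*(-82)) = 448*(-1/286480) - 288216/(13/14 + 82) = -28/17905 - 288216/1161/14 = -28/17905 - 288216*14/1161 = -28/17905 - 448336/129 = -8027459692/2309745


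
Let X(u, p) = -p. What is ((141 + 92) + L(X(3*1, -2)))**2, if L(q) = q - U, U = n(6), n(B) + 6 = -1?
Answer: 58564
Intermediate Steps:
n(B) = -7 (n(B) = -6 - 1 = -7)
U = -7
L(q) = 7 + q (L(q) = q - 1*(-7) = q + 7 = 7 + q)
((141 + 92) + L(X(3*1, -2)))**2 = ((141 + 92) + (7 - 1*(-2)))**2 = (233 + (7 + 2))**2 = (233 + 9)**2 = 242**2 = 58564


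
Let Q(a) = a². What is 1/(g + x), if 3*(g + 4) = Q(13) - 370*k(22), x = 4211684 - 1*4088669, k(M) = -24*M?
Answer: 3/564562 ≈ 5.3139e-6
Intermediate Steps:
x = 123015 (x = 4211684 - 4088669 = 123015)
g = 195517/3 (g = -4 + (13² - (-8880)*22)/3 = -4 + (169 - 370*(-528))/3 = -4 + (169 + 195360)/3 = -4 + (⅓)*195529 = -4 + 195529/3 = 195517/3 ≈ 65172.)
1/(g + x) = 1/(195517/3 + 123015) = 1/(564562/3) = 3/564562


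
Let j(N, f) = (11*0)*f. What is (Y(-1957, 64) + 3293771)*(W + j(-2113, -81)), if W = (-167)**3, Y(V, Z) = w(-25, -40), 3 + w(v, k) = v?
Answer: -15340486154009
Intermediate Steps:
j(N, f) = 0 (j(N, f) = 0*f = 0)
w(v, k) = -3 + v
Y(V, Z) = -28 (Y(V, Z) = -3 - 25 = -28)
W = -4657463
(Y(-1957, 64) + 3293771)*(W + j(-2113, -81)) = (-28 + 3293771)*(-4657463 + 0) = 3293743*(-4657463) = -15340486154009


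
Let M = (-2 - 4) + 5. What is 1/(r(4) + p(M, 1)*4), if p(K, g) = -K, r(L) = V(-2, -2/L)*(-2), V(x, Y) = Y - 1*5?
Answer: 1/15 ≈ 0.066667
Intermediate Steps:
V(x, Y) = -5 + Y (V(x, Y) = Y - 5 = -5 + Y)
r(L) = 10 + 4/L (r(L) = (-5 - 2/L)*(-2) = 10 + 4/L)
M = -1 (M = -6 + 5 = -1)
1/(r(4) + p(M, 1)*4) = 1/((10 + 4/4) - 1*(-1)*4) = 1/((10 + 4*(1/4)) + 1*4) = 1/((10 + 1) + 4) = 1/(11 + 4) = 1/15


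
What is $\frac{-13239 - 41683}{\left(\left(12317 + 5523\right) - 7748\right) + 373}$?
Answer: $- \frac{7846}{1495} \approx -5.2482$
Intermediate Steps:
$\frac{-13239 - 41683}{\left(\left(12317 + 5523\right) - 7748\right) + 373} = - \frac{54922}{\left(17840 - 7748\right) + 373} = - \frac{54922}{10092 + 373} = - \frac{54922}{10465} = \left(-54922\right) \frac{1}{10465} = - \frac{7846}{1495}$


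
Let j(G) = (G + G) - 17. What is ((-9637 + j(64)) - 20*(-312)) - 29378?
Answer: -32664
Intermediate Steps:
j(G) = -17 + 2*G (j(G) = 2*G - 17 = -17 + 2*G)
((-9637 + j(64)) - 20*(-312)) - 29378 = ((-9637 + (-17 + 2*64)) - 20*(-312)) - 29378 = ((-9637 + (-17 + 128)) + 6240) - 29378 = ((-9637 + 111) + 6240) - 29378 = (-9526 + 6240) - 29378 = -3286 - 29378 = -32664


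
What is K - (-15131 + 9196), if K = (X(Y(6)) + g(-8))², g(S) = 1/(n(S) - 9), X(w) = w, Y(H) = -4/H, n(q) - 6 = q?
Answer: 6463840/1089 ≈ 5935.6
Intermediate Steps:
n(q) = 6 + q
g(S) = 1/(-3 + S) (g(S) = 1/((6 + S) - 9) = 1/(-3 + S))
K = 625/1089 (K = (-4/6 + 1/(-3 - 8))² = (-4*⅙ + 1/(-11))² = (-⅔ - 1/11)² = (-25/33)² = 625/1089 ≈ 0.57392)
K - (-15131 + 9196) = 625/1089 - (-15131 + 9196) = 625/1089 - 1*(-5935) = 625/1089 + 5935 = 6463840/1089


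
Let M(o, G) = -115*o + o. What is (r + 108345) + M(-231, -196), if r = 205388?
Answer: 340067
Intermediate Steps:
M(o, G) = -114*o
(r + 108345) + M(-231, -196) = (205388 + 108345) - 114*(-231) = 313733 + 26334 = 340067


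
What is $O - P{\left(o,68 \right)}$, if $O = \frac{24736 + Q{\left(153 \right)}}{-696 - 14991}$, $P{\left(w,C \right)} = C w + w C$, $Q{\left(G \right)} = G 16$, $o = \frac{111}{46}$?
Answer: $- \frac{119030708}{360801} \approx -329.91$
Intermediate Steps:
$o = \frac{111}{46}$ ($o = 111 \cdot \frac{1}{46} = \frac{111}{46} \approx 2.413$)
$Q{\left(G \right)} = 16 G$
$P{\left(w,C \right)} = 2 C w$ ($P{\left(w,C \right)} = C w + C w = 2 C w$)
$O = - \frac{27184}{15687}$ ($O = \frac{24736 + 16 \cdot 153}{-696 - 14991} = \frac{24736 + 2448}{-15687} = 27184 \left(- \frac{1}{15687}\right) = - \frac{27184}{15687} \approx -1.7329$)
$O - P{\left(o,68 \right)} = - \frac{27184}{15687} - 2 \cdot 68 \cdot \frac{111}{46} = - \frac{27184}{15687} - \frac{7548}{23} = - \frac{119030708}{360801}$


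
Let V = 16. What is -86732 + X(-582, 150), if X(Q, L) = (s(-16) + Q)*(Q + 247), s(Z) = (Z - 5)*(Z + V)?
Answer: 108238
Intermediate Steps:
s(Z) = (-5 + Z)*(16 + Z) (s(Z) = (Z - 5)*(Z + 16) = (-5 + Z)*(16 + Z))
X(Q, L) = Q*(247 + Q) (X(Q, L) = ((-80 + (-16)² + 11*(-16)) + Q)*(Q + 247) = ((-80 + 256 - 176) + Q)*(247 + Q) = (0 + Q)*(247 + Q) = Q*(247 + Q))
-86732 + X(-582, 150) = -86732 - 582*(247 - 582) = -86732 - 582*(-335) = -86732 + 194970 = 108238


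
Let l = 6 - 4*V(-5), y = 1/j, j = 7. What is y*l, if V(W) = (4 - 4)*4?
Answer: 6/7 ≈ 0.85714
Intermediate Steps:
V(W) = 0 (V(W) = 0*4 = 0)
y = 1/7 ≈ 0.14286
l = 6 (l = 6 - 4*0 = 6 + 0 = 6)
y*l = (1/7)*6 = 6/7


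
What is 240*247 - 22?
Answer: 59258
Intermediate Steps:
240*247 - 22 = 59280 - 22 = 59258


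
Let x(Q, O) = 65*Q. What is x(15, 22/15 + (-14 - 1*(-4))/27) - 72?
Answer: 903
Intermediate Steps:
x(15, 22/15 + (-14 - 1*(-4))/27) - 72 = 65*15 - 72 = 975 - 72 = 903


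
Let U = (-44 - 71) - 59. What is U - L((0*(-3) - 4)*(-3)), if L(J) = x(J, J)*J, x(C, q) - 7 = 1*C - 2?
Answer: -378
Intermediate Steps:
U = -174 (U = -115 - 59 = -174)
x(C, q) = 5 + C (x(C, q) = 7 + (1*C - 2) = 7 + (C - 2) = 7 + (-2 + C) = 5 + C)
L(J) = J*(5 + J) (L(J) = (5 + J)*J = J*(5 + J))
U - L((0*(-3) - 4)*(-3)) = -174 - (0*(-3) - 4)*(-3)*(5 + (0*(-3) - 4)*(-3)) = -174 - (0 - 4)*(-3)*(5 + (0 - 4)*(-3)) = -174 - (-4*(-3))*(5 - 4*(-3)) = -174 - 12*(5 + 12) = -174 - 12*17 = -174 - 1*204 = -174 - 204 = -378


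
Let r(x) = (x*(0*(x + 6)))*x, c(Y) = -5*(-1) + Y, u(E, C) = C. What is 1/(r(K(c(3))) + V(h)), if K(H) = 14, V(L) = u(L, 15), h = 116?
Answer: 1/15 ≈ 0.066667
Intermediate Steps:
V(L) = 15
c(Y) = 5 + Y
r(x) = 0 (r(x) = (x*(0*(6 + x)))*x = (x*0)*x = 0*x = 0)
1/(r(K(c(3))) + V(h)) = 1/(0 + 15) = 1/15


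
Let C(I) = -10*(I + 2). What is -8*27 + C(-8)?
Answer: -156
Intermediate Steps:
C(I) = -20 - 10*I (C(I) = -10*(2 + I) = -20 - 10*I)
-8*27 + C(-8) = -8*27 + (-20 - 10*(-8)) = -216 + (-20 + 80) = -216 + 60 = -156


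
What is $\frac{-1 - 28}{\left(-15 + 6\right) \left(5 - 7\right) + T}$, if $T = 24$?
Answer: $- \frac{29}{42} \approx -0.69048$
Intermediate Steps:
$\frac{-1 - 28}{\left(-15 + 6\right) \left(5 - 7\right) + T} = \frac{-1 - 28}{\left(-15 + 6\right) \left(5 - 7\right) + 24} = \frac{1}{\left(-9\right) \left(-2\right) + 24} \left(-29\right) = \frac{1}{18 + 24} \left(-29\right) = \frac{1}{42} \left(-29\right) = - \frac{29}{42}$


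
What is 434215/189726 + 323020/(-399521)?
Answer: 112192718495/75799521246 ≈ 1.4801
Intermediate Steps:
434215/189726 + 323020/(-399521) = 434215*(1/189726) + 323020*(-1/399521) = 434215/189726 - 323020/399521 = 112192718495/75799521246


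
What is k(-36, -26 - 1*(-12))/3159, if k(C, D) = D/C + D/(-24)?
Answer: 35/113724 ≈ 0.00030776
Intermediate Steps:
k(C, D) = -D/24 + D/C (k(C, D) = D/C + D*(-1/24) = D/C - D/24 = -D/24 + D/C)
k(-36, -26 - 1*(-12))/3159 = (-(-26 - 1*(-12))/24 + (-26 - 1*(-12))/(-36))/3159 = (-(-26 + 12)/24 + (-26 + 12)*(-1/36))*(1/3159) = (-1/24*(-14) - 14*(-1/36))*(1/3159) = (7/12 + 7/18)*(1/3159) = (35/36)*(1/3159) = 35/113724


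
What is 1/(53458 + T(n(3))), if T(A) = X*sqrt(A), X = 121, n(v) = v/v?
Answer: 1/53579 ≈ 1.8664e-5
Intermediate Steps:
n(v) = 1
T(A) = 121*sqrt(A)
1/(53458 + T(n(3))) = 1/(53458 + 121*sqrt(1)) = 1/(53458 + 121*1) = 1/(53458 + 121) = 1/53579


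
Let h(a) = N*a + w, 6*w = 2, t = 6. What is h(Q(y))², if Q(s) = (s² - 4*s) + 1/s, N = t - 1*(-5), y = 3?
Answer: 841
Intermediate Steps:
w = ⅓ (w = (⅙)*2 = ⅓ ≈ 0.33333)
N = 11 (N = 6 - 1*(-5) = 6 + 5 = 11)
Q(s) = 1/s + s² - 4*s
h(a) = ⅓ + 11*a (h(a) = 11*a + ⅓ = ⅓ + 11*a)
h(Q(y))² = (⅓ + 11*((1 + 3²*(-4 + 3))/3))² = (⅓ + 11*((1 + 9*(-1))/3))² = (⅓ + 11*((1 - 9)/3))² = (⅓ + 11*((⅓)*(-8)))² = (⅓ + 11*(-8/3))² = (⅓ - 88/3)² = (-29)² = 841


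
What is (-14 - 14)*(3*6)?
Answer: -504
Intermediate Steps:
(-14 - 14)*(3*6) = -28*18 = -504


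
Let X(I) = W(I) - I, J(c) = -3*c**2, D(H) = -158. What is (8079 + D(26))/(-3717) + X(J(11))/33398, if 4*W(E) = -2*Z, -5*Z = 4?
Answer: -1315974001/620701830 ≈ -2.1201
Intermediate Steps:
Z = -4/5 (Z = -1/5*4 = -4/5 ≈ -0.80000)
W(E) = 2/5 (W(E) = (-2*(-4/5))/4 = (1/4)*(8/5) = 2/5)
X(I) = 2/5 - I
(8079 + D(26))/(-3717) + X(J(11))/33398 = (8079 - 158)/(-3717) + (2/5 - (-3)*11**2)/33398 = 7921*(-1/3717) + (2/5 - (-3)*121)*(1/33398) = -7921/3717 + (2/5 - 1*(-363))*(1/33398) = -7921/3717 + (2/5 + 363)*(1/33398) = -7921/3717 + (1817/5)*(1/33398) = -7921/3717 + 1817/166990 = -1315974001/620701830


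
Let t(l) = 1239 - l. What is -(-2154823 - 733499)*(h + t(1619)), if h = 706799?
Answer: 2040365538918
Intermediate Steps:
-(-2154823 - 733499)*(h + t(1619)) = -(-2154823 - 733499)*(706799 + (1239 - 1*1619)) = -(-2888322)*(706799 + (1239 - 1619)) = -(-2888322)*(706799 - 380) = -(-2888322)*706419 = -1*(-2040365538918) = 2040365538918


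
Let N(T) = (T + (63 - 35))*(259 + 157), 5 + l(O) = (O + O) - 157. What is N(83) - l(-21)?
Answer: 46380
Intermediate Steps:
l(O) = -162 + 2*O (l(O) = -5 + ((O + O) - 157) = -5 + (2*O - 157) = -5 + (-157 + 2*O) = -162 + 2*O)
N(T) = 11648 + 416*T (N(T) = (T + 28)*416 = (28 + T)*416 = 11648 + 416*T)
N(83) - l(-21) = (11648 + 416*83) - (-162 + 2*(-21)) = (11648 + 34528) - (-162 - 42) = 46176 - 1*(-204) = 46176 + 204 = 46380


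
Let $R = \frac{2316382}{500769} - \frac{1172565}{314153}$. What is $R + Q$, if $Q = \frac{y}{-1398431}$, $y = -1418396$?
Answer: $\frac{419638686627727363}{219998485046542167} \approx 1.9075$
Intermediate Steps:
$R = \frac{140514151961}{157318083657}$ ($R = 2316382 \cdot \frac{1}{500769} - \frac{1172565}{314153} = \frac{2316382}{500769} - \frac{1172565}{314153} = \frac{140514151961}{157318083657} \approx 0.89318$)
$Q = \frac{1418396}{1398431}$ ($Q = - \frac{1418396}{-1398431} = \left(-1418396\right) \left(- \frac{1}{1398431}\right) = \frac{1418396}{1398431} \approx 1.0143$)
$R + Q = \frac{140514151961}{157318083657} + \frac{1418396}{1398431} = \frac{419638686627727363}{219998485046542167}$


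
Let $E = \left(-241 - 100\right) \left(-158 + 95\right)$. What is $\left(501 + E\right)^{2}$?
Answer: $483296256$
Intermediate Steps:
$E = 21483$ ($E = \left(-241 - 100\right) \left(-63\right) = \left(-341\right) \left(-63\right) = 21483$)
$\left(501 + E\right)^{2} = \left(501 + 21483\right)^{2} = 21984^{2} = 483296256$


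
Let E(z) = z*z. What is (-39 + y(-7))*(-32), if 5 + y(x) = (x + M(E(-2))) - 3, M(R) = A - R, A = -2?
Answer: 1920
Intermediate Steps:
E(z) = z**2
M(R) = -2 - R
y(x) = -14 + x (y(x) = -5 + ((x + (-2 - 1*(-2)**2)) - 3) = -5 + ((x + (-2 - 1*4)) - 3) = -5 + ((x + (-2 - 4)) - 3) = -5 + ((x - 6) - 3) = -5 + ((-6 + x) - 3) = -5 + (-9 + x) = -14 + x)
(-39 + y(-7))*(-32) = (-39 + (-14 - 7))*(-32) = (-39 - 21)*(-32) = -60*(-32) = 1920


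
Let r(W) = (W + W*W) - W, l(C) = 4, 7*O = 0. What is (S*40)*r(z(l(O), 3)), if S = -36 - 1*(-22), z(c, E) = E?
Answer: -5040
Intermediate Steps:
O = 0 (O = (⅐)*0 = 0)
S = -14 (S = -36 + 22 = -14)
r(W) = W² (r(W) = (W + W²) - W = W²)
(S*40)*r(z(l(O), 3)) = -14*40*3² = -560*9 = -5040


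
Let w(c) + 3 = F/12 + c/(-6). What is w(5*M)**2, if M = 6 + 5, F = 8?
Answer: 529/4 ≈ 132.25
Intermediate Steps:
M = 11
w(c) = -7/3 - c/6 (w(c) = -3 + (8/12 + c/(-6)) = -3 + (8*(1/12) + c*(-1/6)) = -3 + (2/3 - c/6) = -7/3 - c/6)
w(5*M)**2 = (-7/3 - 5*11/6)**2 = (-7/3 - 1/6*55)**2 = (-7/3 - 55/6)**2 = (-23/2)**2 = 529/4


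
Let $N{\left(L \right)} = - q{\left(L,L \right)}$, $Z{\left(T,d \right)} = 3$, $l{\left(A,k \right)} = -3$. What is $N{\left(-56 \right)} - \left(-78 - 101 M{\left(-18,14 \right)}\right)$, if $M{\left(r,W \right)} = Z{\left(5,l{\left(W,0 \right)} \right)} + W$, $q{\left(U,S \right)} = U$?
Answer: $1851$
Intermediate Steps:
$N{\left(L \right)} = - L$
$M{\left(r,W \right)} = 3 + W$
$N{\left(-56 \right)} - \left(-78 - 101 M{\left(-18,14 \right)}\right) = \left(-1\right) \left(-56\right) - \left(-78 - 101 \left(3 + 14\right)\right) = 56 - \left(-78 - 1717\right) = 56 - -1795 = 56 + 1795 = 1851$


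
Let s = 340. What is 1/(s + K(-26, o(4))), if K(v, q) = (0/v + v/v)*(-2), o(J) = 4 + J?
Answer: 1/338 ≈ 0.0029586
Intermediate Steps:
K(v, q) = -2 (K(v, q) = (0 + 1)*(-2) = 1*(-2) = -2)
1/(s + K(-26, o(4))) = 1/(340 - 2) = 1/338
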